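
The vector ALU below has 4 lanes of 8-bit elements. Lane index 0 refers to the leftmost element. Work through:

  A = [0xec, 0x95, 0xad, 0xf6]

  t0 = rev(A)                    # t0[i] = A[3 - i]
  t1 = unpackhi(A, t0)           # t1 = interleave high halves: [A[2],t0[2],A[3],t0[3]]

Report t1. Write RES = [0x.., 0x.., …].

RES = [ 0xad  0x95  0xf6  0xec ]

  t0: f6 ad 95 ec
  t1: ad 95 f6 ec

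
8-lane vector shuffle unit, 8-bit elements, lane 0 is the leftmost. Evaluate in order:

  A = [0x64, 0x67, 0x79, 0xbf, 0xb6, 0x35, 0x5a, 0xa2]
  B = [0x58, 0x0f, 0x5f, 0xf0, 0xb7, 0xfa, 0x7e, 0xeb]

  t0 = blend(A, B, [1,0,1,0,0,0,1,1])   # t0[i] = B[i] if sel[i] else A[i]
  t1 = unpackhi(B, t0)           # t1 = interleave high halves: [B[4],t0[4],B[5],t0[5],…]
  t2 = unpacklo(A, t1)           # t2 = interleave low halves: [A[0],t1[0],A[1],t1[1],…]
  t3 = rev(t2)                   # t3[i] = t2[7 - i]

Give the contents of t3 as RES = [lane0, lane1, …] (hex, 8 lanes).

RES = [0x35, 0xbf, 0xfa, 0x79, 0xb6, 0x67, 0xb7, 0x64]

  t0: 58 67 5f bf b6 35 7e eb
  t1: b7 b6 fa 35 7e 7e eb eb
  t2: 64 b7 67 b6 79 fa bf 35
  t3: 35 bf fa 79 b6 67 b7 64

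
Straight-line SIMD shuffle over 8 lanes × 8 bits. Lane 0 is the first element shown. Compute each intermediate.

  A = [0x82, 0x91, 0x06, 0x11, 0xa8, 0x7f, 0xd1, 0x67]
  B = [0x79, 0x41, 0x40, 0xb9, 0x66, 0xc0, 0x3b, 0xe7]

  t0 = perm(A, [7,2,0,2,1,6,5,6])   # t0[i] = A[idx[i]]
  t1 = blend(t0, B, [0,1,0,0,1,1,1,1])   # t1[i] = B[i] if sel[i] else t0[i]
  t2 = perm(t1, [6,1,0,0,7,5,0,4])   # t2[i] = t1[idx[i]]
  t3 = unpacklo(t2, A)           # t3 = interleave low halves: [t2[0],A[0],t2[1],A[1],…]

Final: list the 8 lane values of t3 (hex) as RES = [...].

RES = [ 0x3b  0x82  0x41  0x91  0x67  0x06  0x67  0x11 ]

t0 = [0x67, 0x06, 0x82, 0x06, 0x91, 0xd1, 0x7f, 0xd1]
t1 = [0x67, 0x41, 0x82, 0x06, 0x66, 0xc0, 0x3b, 0xe7]
t2 = [0x3b, 0x41, 0x67, 0x67, 0xe7, 0xc0, 0x67, 0x66]
t3 = [0x3b, 0x82, 0x41, 0x91, 0x67, 0x06, 0x67, 0x11]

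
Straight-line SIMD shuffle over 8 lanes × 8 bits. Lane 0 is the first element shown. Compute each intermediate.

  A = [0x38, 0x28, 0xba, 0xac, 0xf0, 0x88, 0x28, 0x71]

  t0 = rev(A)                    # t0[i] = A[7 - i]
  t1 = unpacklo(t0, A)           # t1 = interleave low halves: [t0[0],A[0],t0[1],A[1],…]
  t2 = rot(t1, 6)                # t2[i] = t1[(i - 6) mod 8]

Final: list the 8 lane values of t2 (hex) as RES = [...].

RES = [0x28, 0x28, 0x88, 0xba, 0xf0, 0xac, 0x71, 0x38]

t0 = [0x71, 0x28, 0x88, 0xf0, 0xac, 0xba, 0x28, 0x38]
t1 = [0x71, 0x38, 0x28, 0x28, 0x88, 0xba, 0xf0, 0xac]
t2 = [0x28, 0x28, 0x88, 0xba, 0xf0, 0xac, 0x71, 0x38]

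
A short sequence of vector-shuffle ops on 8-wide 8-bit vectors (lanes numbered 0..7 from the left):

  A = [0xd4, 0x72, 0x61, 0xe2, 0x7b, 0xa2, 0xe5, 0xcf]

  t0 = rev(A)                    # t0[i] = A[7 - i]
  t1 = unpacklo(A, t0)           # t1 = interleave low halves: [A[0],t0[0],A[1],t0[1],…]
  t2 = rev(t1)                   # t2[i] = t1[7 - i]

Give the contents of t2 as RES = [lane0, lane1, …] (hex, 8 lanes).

t0 = [0xcf, 0xe5, 0xa2, 0x7b, 0xe2, 0x61, 0x72, 0xd4]
t1 = [0xd4, 0xcf, 0x72, 0xe5, 0x61, 0xa2, 0xe2, 0x7b]
t2 = [0x7b, 0xe2, 0xa2, 0x61, 0xe5, 0x72, 0xcf, 0xd4]

RES = [ 0x7b  0xe2  0xa2  0x61  0xe5  0x72  0xcf  0xd4 ]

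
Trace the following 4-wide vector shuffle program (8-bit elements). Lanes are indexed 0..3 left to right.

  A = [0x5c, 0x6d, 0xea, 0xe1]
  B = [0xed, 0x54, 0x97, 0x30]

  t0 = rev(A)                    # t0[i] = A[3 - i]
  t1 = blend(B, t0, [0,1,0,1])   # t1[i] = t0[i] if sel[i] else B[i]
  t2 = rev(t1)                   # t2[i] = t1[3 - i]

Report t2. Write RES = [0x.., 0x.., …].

RES = [ 0x5c  0x97  0xea  0xed ]

t0 = [0xe1, 0xea, 0x6d, 0x5c]
t1 = [0xed, 0xea, 0x97, 0x5c]
t2 = [0x5c, 0x97, 0xea, 0xed]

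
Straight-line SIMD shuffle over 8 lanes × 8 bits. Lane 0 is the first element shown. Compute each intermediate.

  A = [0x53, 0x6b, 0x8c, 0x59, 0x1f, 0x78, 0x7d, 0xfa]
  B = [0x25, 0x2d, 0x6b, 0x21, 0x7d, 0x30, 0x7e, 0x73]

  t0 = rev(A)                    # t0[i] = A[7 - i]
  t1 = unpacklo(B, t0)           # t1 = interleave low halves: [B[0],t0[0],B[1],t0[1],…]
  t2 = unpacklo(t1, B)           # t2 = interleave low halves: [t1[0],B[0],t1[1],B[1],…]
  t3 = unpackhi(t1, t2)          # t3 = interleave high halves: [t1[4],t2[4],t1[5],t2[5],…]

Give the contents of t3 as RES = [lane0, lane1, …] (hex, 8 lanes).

t0 = [0xfa, 0x7d, 0x78, 0x1f, 0x59, 0x8c, 0x6b, 0x53]
t1 = [0x25, 0xfa, 0x2d, 0x7d, 0x6b, 0x78, 0x21, 0x1f]
t2 = [0x25, 0x25, 0xfa, 0x2d, 0x2d, 0x6b, 0x7d, 0x21]
t3 = [0x6b, 0x2d, 0x78, 0x6b, 0x21, 0x7d, 0x1f, 0x21]

RES = [ 0x6b  0x2d  0x78  0x6b  0x21  0x7d  0x1f  0x21 ]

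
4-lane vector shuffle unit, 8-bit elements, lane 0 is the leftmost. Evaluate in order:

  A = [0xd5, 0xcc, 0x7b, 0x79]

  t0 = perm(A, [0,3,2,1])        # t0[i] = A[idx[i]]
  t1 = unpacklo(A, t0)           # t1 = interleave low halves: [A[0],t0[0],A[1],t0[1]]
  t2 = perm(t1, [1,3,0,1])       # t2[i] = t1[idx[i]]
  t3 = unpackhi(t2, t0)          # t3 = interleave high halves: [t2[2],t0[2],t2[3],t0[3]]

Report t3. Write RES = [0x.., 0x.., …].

RES = [ 0xd5  0x7b  0xd5  0xcc ]

t0 = [0xd5, 0x79, 0x7b, 0xcc]
t1 = [0xd5, 0xd5, 0xcc, 0x79]
t2 = [0xd5, 0x79, 0xd5, 0xd5]
t3 = [0xd5, 0x7b, 0xd5, 0xcc]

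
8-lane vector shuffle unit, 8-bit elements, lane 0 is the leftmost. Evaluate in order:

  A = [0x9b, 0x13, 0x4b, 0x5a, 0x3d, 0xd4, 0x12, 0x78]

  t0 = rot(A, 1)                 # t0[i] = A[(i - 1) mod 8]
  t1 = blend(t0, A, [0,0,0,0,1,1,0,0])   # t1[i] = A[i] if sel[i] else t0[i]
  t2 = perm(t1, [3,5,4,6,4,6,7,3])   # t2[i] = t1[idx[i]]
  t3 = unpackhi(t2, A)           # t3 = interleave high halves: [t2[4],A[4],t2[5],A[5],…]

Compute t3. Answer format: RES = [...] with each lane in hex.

RES = [0x3d, 0x3d, 0xd4, 0xd4, 0x12, 0x12, 0x4b, 0x78]

  t0: 78 9b 13 4b 5a 3d d4 12
  t1: 78 9b 13 4b 3d d4 d4 12
  t2: 4b d4 3d d4 3d d4 12 4b
  t3: 3d 3d d4 d4 12 12 4b 78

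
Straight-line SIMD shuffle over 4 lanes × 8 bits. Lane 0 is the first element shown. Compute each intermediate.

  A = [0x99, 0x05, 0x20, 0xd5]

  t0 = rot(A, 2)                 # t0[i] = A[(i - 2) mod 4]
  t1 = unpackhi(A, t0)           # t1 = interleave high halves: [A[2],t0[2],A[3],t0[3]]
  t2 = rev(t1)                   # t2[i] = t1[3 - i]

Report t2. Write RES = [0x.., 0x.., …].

→ t0 |20|d5|99|05|
→ t1 |20|99|d5|05|
→ t2 |05|d5|99|20|

RES = [0x05, 0xd5, 0x99, 0x20]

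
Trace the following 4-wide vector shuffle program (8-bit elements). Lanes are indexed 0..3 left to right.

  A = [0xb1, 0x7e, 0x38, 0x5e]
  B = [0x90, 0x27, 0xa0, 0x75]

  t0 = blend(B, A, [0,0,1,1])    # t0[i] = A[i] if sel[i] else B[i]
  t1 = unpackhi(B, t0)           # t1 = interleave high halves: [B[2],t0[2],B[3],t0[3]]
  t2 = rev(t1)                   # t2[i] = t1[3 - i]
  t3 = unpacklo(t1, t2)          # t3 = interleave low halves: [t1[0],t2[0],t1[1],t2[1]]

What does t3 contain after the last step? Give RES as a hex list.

  t0: 90 27 38 5e
  t1: a0 38 75 5e
  t2: 5e 75 38 a0
  t3: a0 5e 38 75

RES = [0xa0, 0x5e, 0x38, 0x75]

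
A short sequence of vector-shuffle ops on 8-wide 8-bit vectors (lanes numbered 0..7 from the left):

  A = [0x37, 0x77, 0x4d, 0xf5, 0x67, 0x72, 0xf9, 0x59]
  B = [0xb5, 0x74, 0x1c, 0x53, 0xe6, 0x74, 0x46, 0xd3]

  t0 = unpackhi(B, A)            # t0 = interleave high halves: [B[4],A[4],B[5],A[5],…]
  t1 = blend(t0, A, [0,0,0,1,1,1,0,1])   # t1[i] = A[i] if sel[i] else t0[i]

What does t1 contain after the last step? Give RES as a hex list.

RES = [0xe6, 0x67, 0x74, 0xf5, 0x67, 0x72, 0xd3, 0x59]

t0 = [0xe6, 0x67, 0x74, 0x72, 0x46, 0xf9, 0xd3, 0x59]
t1 = [0xe6, 0x67, 0x74, 0xf5, 0x67, 0x72, 0xd3, 0x59]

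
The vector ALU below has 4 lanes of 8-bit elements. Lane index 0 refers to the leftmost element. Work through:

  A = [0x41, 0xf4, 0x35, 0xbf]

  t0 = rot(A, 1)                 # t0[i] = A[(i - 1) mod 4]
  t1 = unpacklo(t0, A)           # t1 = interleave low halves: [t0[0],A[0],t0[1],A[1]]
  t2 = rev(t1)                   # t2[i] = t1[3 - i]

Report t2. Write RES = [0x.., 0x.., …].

t0 = [0xbf, 0x41, 0xf4, 0x35]
t1 = [0xbf, 0x41, 0x41, 0xf4]
t2 = [0xf4, 0x41, 0x41, 0xbf]

RES = [0xf4, 0x41, 0x41, 0xbf]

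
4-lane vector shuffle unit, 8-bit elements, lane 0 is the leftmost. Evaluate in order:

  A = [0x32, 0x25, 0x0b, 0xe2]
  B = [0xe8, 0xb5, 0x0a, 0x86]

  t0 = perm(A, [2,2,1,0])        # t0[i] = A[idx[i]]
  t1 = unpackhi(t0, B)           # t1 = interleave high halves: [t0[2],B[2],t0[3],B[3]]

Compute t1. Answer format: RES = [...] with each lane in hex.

RES = [ 0x25  0x0a  0x32  0x86 ]

→ t0 |0b|0b|25|32|
→ t1 |25|0a|32|86|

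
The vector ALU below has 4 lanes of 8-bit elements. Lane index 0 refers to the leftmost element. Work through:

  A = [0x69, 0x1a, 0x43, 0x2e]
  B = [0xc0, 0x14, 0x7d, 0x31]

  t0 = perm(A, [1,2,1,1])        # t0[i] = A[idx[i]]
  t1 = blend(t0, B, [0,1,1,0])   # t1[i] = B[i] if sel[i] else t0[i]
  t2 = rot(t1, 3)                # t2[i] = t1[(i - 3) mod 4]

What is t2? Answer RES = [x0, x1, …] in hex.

t0 = [0x1a, 0x43, 0x1a, 0x1a]
t1 = [0x1a, 0x14, 0x7d, 0x1a]
t2 = [0x14, 0x7d, 0x1a, 0x1a]

RES = [ 0x14  0x7d  0x1a  0x1a ]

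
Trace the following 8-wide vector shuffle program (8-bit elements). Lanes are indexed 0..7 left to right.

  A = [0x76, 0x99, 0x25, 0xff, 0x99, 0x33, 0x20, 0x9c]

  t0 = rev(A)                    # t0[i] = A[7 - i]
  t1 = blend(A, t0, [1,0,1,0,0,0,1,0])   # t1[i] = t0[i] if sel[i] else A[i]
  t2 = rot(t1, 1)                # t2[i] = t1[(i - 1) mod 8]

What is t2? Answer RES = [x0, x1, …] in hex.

→ t0 |9c|20|33|99|ff|25|99|76|
→ t1 |9c|99|33|ff|99|33|99|9c|
→ t2 |9c|9c|99|33|ff|99|33|99|

RES = [0x9c, 0x9c, 0x99, 0x33, 0xff, 0x99, 0x33, 0x99]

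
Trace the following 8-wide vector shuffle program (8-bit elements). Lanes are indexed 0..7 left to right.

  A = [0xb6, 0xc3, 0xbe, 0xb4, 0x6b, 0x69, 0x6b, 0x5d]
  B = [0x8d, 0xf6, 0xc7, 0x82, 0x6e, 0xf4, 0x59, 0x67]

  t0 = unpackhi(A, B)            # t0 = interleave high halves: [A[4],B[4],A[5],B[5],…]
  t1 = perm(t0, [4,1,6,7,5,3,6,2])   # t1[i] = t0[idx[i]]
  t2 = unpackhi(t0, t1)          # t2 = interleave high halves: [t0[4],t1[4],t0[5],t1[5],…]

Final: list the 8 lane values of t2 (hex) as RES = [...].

  t0: 6b 6e 69 f4 6b 59 5d 67
  t1: 6b 6e 5d 67 59 f4 5d 69
  t2: 6b 59 59 f4 5d 5d 67 69

RES = [0x6b, 0x59, 0x59, 0xf4, 0x5d, 0x5d, 0x67, 0x69]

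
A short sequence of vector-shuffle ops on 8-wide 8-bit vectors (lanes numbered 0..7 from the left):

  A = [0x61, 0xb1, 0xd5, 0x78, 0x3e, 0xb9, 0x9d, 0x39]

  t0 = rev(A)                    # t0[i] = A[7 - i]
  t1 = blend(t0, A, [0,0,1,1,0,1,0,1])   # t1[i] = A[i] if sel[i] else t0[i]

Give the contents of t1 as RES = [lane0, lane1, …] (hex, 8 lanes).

RES = [ 0x39  0x9d  0xd5  0x78  0x78  0xb9  0xb1  0x39 ]

  t0: 39 9d b9 3e 78 d5 b1 61
  t1: 39 9d d5 78 78 b9 b1 39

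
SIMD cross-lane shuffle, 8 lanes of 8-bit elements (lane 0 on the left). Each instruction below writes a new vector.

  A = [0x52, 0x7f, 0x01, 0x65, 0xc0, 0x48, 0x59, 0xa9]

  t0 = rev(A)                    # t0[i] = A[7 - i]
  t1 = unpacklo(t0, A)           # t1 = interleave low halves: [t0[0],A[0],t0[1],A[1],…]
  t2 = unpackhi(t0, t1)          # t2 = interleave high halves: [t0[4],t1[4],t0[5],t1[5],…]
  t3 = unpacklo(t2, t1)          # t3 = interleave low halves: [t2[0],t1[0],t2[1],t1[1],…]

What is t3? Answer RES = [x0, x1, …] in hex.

RES = [0x65, 0xa9, 0x48, 0x52, 0x01, 0x59, 0x01, 0x7f]

t0 = [0xa9, 0x59, 0x48, 0xc0, 0x65, 0x01, 0x7f, 0x52]
t1 = [0xa9, 0x52, 0x59, 0x7f, 0x48, 0x01, 0xc0, 0x65]
t2 = [0x65, 0x48, 0x01, 0x01, 0x7f, 0xc0, 0x52, 0x65]
t3 = [0x65, 0xa9, 0x48, 0x52, 0x01, 0x59, 0x01, 0x7f]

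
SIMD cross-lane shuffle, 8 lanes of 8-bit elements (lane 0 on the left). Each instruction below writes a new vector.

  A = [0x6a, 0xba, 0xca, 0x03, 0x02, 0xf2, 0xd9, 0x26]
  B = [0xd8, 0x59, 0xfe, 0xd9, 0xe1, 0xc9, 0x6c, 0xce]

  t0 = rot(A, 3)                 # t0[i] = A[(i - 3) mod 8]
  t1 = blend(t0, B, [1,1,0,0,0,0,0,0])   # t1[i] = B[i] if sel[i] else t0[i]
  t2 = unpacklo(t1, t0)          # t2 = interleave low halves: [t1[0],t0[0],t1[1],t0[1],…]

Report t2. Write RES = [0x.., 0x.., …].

RES = [ 0xd8  0xf2  0x59  0xd9  0x26  0x26  0x6a  0x6a ]

t0 = [0xf2, 0xd9, 0x26, 0x6a, 0xba, 0xca, 0x03, 0x02]
t1 = [0xd8, 0x59, 0x26, 0x6a, 0xba, 0xca, 0x03, 0x02]
t2 = [0xd8, 0xf2, 0x59, 0xd9, 0x26, 0x26, 0x6a, 0x6a]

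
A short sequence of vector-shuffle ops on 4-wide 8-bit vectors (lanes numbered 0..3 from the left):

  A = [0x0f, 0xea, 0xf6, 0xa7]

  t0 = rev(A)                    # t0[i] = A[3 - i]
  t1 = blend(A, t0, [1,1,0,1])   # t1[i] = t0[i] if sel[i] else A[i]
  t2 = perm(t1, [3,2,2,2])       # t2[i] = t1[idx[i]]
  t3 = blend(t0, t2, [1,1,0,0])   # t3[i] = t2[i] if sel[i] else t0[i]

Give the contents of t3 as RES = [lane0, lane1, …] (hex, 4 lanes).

RES = [0x0f, 0xf6, 0xea, 0x0f]

→ t0 |a7|f6|ea|0f|
→ t1 |a7|f6|f6|0f|
→ t2 |0f|f6|f6|f6|
→ t3 |0f|f6|ea|0f|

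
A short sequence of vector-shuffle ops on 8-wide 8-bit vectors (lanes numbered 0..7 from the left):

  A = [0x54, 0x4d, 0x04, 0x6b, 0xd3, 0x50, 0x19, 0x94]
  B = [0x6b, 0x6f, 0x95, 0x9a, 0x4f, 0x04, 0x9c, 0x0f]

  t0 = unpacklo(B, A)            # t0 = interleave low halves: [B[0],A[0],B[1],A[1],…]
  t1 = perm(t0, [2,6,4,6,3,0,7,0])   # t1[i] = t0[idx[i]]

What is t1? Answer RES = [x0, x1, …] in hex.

→ t0 |6b|54|6f|4d|95|04|9a|6b|
→ t1 |6f|9a|95|9a|4d|6b|6b|6b|

RES = [ 0x6f  0x9a  0x95  0x9a  0x4d  0x6b  0x6b  0x6b ]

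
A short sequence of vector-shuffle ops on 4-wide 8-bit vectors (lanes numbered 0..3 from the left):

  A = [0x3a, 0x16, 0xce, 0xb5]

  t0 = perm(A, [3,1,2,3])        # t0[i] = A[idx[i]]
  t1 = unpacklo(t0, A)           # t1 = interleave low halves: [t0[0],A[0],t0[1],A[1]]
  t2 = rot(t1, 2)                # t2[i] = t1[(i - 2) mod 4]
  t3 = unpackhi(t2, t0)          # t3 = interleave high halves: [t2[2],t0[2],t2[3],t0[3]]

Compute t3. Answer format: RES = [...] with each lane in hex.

→ t0 |b5|16|ce|b5|
→ t1 |b5|3a|16|16|
→ t2 |16|16|b5|3a|
→ t3 |b5|ce|3a|b5|

RES = [ 0xb5  0xce  0x3a  0xb5 ]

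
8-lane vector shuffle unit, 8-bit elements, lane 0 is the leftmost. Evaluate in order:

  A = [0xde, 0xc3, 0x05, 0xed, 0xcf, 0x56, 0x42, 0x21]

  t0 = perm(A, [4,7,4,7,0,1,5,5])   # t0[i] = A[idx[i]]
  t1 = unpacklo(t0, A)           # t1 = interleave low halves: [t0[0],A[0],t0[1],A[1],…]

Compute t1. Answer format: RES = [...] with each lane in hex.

RES = [ 0xcf  0xde  0x21  0xc3  0xcf  0x05  0x21  0xed ]

  t0: cf 21 cf 21 de c3 56 56
  t1: cf de 21 c3 cf 05 21 ed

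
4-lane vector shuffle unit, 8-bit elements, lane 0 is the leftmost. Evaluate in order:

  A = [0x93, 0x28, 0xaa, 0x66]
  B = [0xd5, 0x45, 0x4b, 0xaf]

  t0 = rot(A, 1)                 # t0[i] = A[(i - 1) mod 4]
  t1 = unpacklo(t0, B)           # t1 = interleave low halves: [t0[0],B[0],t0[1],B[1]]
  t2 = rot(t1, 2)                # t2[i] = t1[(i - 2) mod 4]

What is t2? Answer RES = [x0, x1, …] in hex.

t0 = [0x66, 0x93, 0x28, 0xaa]
t1 = [0x66, 0xd5, 0x93, 0x45]
t2 = [0x93, 0x45, 0x66, 0xd5]

RES = [0x93, 0x45, 0x66, 0xd5]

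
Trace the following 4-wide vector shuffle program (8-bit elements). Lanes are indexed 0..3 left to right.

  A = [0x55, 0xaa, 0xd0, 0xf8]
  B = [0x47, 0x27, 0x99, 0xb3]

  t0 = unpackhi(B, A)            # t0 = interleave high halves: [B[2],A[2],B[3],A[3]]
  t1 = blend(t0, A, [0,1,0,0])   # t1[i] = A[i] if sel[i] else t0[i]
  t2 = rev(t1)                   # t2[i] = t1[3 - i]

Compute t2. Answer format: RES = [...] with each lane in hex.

RES = [0xf8, 0xb3, 0xaa, 0x99]

  t0: 99 d0 b3 f8
  t1: 99 aa b3 f8
  t2: f8 b3 aa 99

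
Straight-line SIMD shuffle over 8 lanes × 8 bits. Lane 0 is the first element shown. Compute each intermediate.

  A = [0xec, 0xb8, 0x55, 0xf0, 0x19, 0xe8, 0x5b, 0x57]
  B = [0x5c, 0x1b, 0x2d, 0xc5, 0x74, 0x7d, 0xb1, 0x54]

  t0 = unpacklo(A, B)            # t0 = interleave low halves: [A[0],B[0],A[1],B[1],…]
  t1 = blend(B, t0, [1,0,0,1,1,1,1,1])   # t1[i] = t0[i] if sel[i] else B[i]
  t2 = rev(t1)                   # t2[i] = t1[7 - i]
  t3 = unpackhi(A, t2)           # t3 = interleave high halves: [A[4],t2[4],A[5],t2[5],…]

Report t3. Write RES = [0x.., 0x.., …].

RES = [ 0x19  0x1b  0xe8  0x2d  0x5b  0x1b  0x57  0xec ]

t0 = [0xec, 0x5c, 0xb8, 0x1b, 0x55, 0x2d, 0xf0, 0xc5]
t1 = [0xec, 0x1b, 0x2d, 0x1b, 0x55, 0x2d, 0xf0, 0xc5]
t2 = [0xc5, 0xf0, 0x2d, 0x55, 0x1b, 0x2d, 0x1b, 0xec]
t3 = [0x19, 0x1b, 0xe8, 0x2d, 0x5b, 0x1b, 0x57, 0xec]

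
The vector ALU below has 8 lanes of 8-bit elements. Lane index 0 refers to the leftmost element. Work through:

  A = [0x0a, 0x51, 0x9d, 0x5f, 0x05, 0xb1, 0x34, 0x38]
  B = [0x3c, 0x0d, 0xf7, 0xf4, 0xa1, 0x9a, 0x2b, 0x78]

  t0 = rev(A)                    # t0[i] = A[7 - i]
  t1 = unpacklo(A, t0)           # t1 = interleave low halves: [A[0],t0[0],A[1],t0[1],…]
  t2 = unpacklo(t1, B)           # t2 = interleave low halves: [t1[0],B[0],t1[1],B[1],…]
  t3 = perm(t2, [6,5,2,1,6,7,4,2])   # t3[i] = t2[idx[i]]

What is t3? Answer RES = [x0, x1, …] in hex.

  t0: 38 34 b1 05 5f 9d 51 0a
  t1: 0a 38 51 34 9d b1 5f 05
  t2: 0a 3c 38 0d 51 f7 34 f4
  t3: 34 f7 38 3c 34 f4 51 38

RES = [ 0x34  0xf7  0x38  0x3c  0x34  0xf4  0x51  0x38 ]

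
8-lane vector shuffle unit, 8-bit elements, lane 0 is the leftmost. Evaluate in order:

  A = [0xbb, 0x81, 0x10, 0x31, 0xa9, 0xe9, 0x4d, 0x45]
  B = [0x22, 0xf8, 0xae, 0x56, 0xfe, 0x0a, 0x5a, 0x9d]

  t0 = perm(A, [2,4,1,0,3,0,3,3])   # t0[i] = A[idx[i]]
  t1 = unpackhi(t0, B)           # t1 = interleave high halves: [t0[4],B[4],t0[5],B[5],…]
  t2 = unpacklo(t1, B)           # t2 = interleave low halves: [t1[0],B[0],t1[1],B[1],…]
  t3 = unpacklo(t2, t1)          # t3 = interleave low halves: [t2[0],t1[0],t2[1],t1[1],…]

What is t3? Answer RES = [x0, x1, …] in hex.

t0 = [0x10, 0xa9, 0x81, 0xbb, 0x31, 0xbb, 0x31, 0x31]
t1 = [0x31, 0xfe, 0xbb, 0x0a, 0x31, 0x5a, 0x31, 0x9d]
t2 = [0x31, 0x22, 0xfe, 0xf8, 0xbb, 0xae, 0x0a, 0x56]
t3 = [0x31, 0x31, 0x22, 0xfe, 0xfe, 0xbb, 0xf8, 0x0a]

RES = [ 0x31  0x31  0x22  0xfe  0xfe  0xbb  0xf8  0x0a ]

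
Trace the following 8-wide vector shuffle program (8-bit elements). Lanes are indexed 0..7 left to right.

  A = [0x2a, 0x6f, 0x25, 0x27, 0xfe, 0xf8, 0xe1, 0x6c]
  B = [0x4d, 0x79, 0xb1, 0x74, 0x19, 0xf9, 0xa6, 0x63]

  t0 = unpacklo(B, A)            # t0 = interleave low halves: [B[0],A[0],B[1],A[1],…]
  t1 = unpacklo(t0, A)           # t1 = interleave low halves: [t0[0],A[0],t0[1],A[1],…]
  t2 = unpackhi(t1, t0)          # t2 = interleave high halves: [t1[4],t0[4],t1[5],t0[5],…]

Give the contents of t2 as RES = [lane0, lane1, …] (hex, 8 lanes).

RES = [0x79, 0xb1, 0x25, 0x25, 0x6f, 0x74, 0x27, 0x27]

t0 = [0x4d, 0x2a, 0x79, 0x6f, 0xb1, 0x25, 0x74, 0x27]
t1 = [0x4d, 0x2a, 0x2a, 0x6f, 0x79, 0x25, 0x6f, 0x27]
t2 = [0x79, 0xb1, 0x25, 0x25, 0x6f, 0x74, 0x27, 0x27]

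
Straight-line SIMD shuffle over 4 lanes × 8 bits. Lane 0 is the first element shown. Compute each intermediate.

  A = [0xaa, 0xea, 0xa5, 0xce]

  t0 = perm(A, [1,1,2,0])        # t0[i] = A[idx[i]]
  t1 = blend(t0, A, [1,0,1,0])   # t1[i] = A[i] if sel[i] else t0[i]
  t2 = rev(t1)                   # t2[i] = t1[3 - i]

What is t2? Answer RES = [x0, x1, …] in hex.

  t0: ea ea a5 aa
  t1: aa ea a5 aa
  t2: aa a5 ea aa

RES = [ 0xaa  0xa5  0xea  0xaa ]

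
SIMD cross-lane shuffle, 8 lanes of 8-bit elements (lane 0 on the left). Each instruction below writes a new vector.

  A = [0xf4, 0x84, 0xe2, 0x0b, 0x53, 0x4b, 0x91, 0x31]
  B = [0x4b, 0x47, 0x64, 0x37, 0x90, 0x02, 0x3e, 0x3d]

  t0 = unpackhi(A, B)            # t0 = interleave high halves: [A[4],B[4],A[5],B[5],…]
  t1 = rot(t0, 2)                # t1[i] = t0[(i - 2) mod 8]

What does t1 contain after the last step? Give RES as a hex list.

  t0: 53 90 4b 02 91 3e 31 3d
  t1: 31 3d 53 90 4b 02 91 3e

RES = [0x31, 0x3d, 0x53, 0x90, 0x4b, 0x02, 0x91, 0x3e]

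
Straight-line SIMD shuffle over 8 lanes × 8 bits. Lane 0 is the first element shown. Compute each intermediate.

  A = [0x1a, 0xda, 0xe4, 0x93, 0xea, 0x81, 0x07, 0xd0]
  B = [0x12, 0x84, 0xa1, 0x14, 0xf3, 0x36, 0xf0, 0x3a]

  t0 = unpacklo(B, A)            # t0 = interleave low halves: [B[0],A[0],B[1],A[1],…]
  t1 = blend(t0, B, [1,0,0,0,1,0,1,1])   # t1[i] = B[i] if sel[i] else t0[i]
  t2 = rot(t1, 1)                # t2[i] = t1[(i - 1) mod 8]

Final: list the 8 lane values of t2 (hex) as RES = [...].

RES = [0x3a, 0x12, 0x1a, 0x84, 0xda, 0xf3, 0xe4, 0xf0]

t0 = [0x12, 0x1a, 0x84, 0xda, 0xa1, 0xe4, 0x14, 0x93]
t1 = [0x12, 0x1a, 0x84, 0xda, 0xf3, 0xe4, 0xf0, 0x3a]
t2 = [0x3a, 0x12, 0x1a, 0x84, 0xda, 0xf3, 0xe4, 0xf0]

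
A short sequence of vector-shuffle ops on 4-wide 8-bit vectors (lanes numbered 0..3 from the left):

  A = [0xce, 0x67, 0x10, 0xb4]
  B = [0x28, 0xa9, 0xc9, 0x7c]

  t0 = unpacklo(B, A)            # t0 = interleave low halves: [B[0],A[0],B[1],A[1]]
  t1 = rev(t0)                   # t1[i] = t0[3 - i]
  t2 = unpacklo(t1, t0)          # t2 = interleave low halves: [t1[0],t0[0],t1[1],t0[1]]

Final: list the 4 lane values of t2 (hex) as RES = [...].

→ t0 |28|ce|a9|67|
→ t1 |67|a9|ce|28|
→ t2 |67|28|a9|ce|

RES = [0x67, 0x28, 0xa9, 0xce]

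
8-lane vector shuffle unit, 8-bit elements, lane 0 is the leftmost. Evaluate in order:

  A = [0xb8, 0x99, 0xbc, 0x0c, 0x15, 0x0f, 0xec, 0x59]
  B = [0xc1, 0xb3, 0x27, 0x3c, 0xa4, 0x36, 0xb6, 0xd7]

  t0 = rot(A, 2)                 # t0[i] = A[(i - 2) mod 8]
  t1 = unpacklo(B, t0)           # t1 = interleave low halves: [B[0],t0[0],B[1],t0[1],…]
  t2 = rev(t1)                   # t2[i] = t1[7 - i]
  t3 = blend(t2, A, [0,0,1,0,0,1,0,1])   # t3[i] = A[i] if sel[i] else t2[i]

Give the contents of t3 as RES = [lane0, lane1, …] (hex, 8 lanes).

t0 = [0xec, 0x59, 0xb8, 0x99, 0xbc, 0x0c, 0x15, 0x0f]
t1 = [0xc1, 0xec, 0xb3, 0x59, 0x27, 0xb8, 0x3c, 0x99]
t2 = [0x99, 0x3c, 0xb8, 0x27, 0x59, 0xb3, 0xec, 0xc1]
t3 = [0x99, 0x3c, 0xbc, 0x27, 0x59, 0x0f, 0xec, 0x59]

RES = [ 0x99  0x3c  0xbc  0x27  0x59  0x0f  0xec  0x59 ]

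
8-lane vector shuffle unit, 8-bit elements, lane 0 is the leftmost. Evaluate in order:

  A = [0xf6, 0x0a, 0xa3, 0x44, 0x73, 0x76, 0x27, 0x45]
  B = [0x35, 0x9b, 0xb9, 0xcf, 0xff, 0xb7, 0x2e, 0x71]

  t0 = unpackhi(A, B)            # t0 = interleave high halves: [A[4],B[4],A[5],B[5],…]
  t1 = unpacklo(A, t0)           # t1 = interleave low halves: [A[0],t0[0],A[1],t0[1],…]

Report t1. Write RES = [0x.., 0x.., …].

RES = [ 0xf6  0x73  0x0a  0xff  0xa3  0x76  0x44  0xb7 ]

→ t0 |73|ff|76|b7|27|2e|45|71|
→ t1 |f6|73|0a|ff|a3|76|44|b7|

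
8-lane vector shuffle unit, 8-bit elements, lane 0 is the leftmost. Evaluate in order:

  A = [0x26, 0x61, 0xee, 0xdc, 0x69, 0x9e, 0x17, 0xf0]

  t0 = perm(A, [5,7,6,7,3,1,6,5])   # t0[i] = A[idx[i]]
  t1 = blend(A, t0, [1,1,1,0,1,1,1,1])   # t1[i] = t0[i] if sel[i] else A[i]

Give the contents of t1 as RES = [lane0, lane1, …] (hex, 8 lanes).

RES = [ 0x9e  0xf0  0x17  0xdc  0xdc  0x61  0x17  0x9e ]

t0 = [0x9e, 0xf0, 0x17, 0xf0, 0xdc, 0x61, 0x17, 0x9e]
t1 = [0x9e, 0xf0, 0x17, 0xdc, 0xdc, 0x61, 0x17, 0x9e]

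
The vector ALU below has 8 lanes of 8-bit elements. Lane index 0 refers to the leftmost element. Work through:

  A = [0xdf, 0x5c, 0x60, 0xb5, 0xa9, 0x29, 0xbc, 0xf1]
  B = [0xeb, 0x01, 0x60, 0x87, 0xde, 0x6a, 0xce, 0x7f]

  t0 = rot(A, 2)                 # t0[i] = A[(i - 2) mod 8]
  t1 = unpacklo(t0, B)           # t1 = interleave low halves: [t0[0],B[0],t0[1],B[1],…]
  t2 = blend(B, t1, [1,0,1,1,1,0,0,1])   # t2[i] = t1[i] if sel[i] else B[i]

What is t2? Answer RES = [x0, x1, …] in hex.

  t0: bc f1 df 5c 60 b5 a9 29
  t1: bc eb f1 01 df 60 5c 87
  t2: bc 01 f1 01 df 6a ce 87

RES = [ 0xbc  0x01  0xf1  0x01  0xdf  0x6a  0xce  0x87 ]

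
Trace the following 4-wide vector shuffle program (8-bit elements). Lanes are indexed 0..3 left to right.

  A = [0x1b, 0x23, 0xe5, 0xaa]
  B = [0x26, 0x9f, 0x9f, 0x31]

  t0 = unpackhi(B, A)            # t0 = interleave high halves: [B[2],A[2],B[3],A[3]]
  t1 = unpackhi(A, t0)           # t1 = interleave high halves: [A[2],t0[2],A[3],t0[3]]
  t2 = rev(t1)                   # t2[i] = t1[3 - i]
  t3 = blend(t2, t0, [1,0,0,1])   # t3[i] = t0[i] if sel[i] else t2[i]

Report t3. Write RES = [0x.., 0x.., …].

RES = [0x9f, 0xaa, 0x31, 0xaa]

t0 = [0x9f, 0xe5, 0x31, 0xaa]
t1 = [0xe5, 0x31, 0xaa, 0xaa]
t2 = [0xaa, 0xaa, 0x31, 0xe5]
t3 = [0x9f, 0xaa, 0x31, 0xaa]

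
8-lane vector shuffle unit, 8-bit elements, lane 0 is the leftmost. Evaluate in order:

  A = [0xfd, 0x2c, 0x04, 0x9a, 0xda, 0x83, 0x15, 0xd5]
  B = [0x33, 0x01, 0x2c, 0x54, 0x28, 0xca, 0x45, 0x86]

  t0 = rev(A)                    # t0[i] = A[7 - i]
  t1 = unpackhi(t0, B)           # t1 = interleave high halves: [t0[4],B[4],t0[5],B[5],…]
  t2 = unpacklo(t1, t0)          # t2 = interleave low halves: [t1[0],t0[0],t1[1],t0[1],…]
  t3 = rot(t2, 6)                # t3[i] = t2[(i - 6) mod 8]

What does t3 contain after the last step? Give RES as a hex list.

→ t0 |d5|15|83|da|9a|04|2c|fd|
→ t1 |9a|28|04|ca|2c|45|fd|86|
→ t2 |9a|d5|28|15|04|83|ca|da|
→ t3 |28|15|04|83|ca|da|9a|d5|

RES = [ 0x28  0x15  0x04  0x83  0xca  0xda  0x9a  0xd5 ]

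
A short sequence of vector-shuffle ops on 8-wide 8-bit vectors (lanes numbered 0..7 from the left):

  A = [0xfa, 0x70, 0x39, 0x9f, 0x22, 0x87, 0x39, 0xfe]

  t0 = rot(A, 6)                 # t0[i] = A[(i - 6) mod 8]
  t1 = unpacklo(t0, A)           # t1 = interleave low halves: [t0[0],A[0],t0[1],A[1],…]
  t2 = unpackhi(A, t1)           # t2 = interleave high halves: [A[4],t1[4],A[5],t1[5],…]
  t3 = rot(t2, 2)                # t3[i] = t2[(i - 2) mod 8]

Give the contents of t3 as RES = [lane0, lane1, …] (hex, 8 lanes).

t0 = [0x39, 0x9f, 0x22, 0x87, 0x39, 0xfe, 0xfa, 0x70]
t1 = [0x39, 0xfa, 0x9f, 0x70, 0x22, 0x39, 0x87, 0x9f]
t2 = [0x22, 0x22, 0x87, 0x39, 0x39, 0x87, 0xfe, 0x9f]
t3 = [0xfe, 0x9f, 0x22, 0x22, 0x87, 0x39, 0x39, 0x87]

RES = [0xfe, 0x9f, 0x22, 0x22, 0x87, 0x39, 0x39, 0x87]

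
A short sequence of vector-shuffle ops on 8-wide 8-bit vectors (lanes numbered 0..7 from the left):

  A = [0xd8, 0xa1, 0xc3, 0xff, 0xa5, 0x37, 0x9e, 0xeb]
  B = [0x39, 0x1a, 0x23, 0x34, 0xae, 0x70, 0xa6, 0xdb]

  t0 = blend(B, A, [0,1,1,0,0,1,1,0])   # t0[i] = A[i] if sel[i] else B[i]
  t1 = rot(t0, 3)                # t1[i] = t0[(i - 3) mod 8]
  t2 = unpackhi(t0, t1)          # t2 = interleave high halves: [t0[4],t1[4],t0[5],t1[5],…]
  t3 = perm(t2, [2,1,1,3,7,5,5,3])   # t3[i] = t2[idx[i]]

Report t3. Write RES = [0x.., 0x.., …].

RES = [ 0x37  0xa1  0xa1  0xc3  0xae  0x34  0x34  0xc3 ]

t0 = [0x39, 0xa1, 0xc3, 0x34, 0xae, 0x37, 0x9e, 0xdb]
t1 = [0x37, 0x9e, 0xdb, 0x39, 0xa1, 0xc3, 0x34, 0xae]
t2 = [0xae, 0xa1, 0x37, 0xc3, 0x9e, 0x34, 0xdb, 0xae]
t3 = [0x37, 0xa1, 0xa1, 0xc3, 0xae, 0x34, 0x34, 0xc3]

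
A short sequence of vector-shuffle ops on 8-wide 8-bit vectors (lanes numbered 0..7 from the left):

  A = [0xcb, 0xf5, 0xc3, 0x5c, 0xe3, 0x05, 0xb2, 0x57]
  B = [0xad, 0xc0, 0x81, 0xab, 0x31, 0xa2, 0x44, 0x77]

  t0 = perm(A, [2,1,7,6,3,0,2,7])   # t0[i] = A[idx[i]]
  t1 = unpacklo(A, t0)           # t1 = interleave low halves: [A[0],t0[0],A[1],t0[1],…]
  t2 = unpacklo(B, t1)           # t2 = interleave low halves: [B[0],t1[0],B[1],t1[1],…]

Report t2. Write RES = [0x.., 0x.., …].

RES = [0xad, 0xcb, 0xc0, 0xc3, 0x81, 0xf5, 0xab, 0xf5]

→ t0 |c3|f5|57|b2|5c|cb|c3|57|
→ t1 |cb|c3|f5|f5|c3|57|5c|b2|
→ t2 |ad|cb|c0|c3|81|f5|ab|f5|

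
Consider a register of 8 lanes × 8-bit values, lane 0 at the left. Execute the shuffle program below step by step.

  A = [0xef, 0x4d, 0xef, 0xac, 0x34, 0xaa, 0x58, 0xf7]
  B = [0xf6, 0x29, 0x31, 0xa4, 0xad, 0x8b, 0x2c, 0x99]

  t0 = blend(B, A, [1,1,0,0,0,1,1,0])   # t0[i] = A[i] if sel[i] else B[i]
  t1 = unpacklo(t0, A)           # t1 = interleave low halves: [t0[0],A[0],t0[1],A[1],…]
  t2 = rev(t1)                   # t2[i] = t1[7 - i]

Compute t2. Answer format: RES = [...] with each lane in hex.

RES = [ 0xac  0xa4  0xef  0x31  0x4d  0x4d  0xef  0xef ]

t0 = [0xef, 0x4d, 0x31, 0xa4, 0xad, 0xaa, 0x58, 0x99]
t1 = [0xef, 0xef, 0x4d, 0x4d, 0x31, 0xef, 0xa4, 0xac]
t2 = [0xac, 0xa4, 0xef, 0x31, 0x4d, 0x4d, 0xef, 0xef]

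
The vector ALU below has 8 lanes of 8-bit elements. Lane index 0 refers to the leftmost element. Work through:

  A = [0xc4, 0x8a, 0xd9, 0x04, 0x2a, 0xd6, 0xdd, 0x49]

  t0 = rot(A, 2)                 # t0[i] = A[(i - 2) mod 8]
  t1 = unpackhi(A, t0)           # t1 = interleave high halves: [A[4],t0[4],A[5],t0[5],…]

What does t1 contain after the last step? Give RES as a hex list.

RES = [ 0x2a  0xd9  0xd6  0x04  0xdd  0x2a  0x49  0xd6 ]

t0 = [0xdd, 0x49, 0xc4, 0x8a, 0xd9, 0x04, 0x2a, 0xd6]
t1 = [0x2a, 0xd9, 0xd6, 0x04, 0xdd, 0x2a, 0x49, 0xd6]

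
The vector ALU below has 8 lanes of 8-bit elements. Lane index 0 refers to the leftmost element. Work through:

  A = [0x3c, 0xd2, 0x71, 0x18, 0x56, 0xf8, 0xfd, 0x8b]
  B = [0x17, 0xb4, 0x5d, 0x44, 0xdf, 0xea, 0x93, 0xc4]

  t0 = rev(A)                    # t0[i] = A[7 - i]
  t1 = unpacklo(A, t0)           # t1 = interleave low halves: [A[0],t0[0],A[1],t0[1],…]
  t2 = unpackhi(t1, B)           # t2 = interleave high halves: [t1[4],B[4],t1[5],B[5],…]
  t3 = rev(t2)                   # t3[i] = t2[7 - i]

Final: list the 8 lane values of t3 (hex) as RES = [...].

RES = [0xc4, 0x56, 0x93, 0x18, 0xea, 0xf8, 0xdf, 0x71]

→ t0 |8b|fd|f8|56|18|71|d2|3c|
→ t1 |3c|8b|d2|fd|71|f8|18|56|
→ t2 |71|df|f8|ea|18|93|56|c4|
→ t3 |c4|56|93|18|ea|f8|df|71|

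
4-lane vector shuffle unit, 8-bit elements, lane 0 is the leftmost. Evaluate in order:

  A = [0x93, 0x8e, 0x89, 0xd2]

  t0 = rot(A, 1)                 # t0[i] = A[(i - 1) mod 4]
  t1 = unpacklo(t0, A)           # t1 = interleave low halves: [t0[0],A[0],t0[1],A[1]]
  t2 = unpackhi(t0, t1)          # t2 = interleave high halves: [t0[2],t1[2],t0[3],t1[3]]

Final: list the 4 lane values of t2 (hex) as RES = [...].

  t0: d2 93 8e 89
  t1: d2 93 93 8e
  t2: 8e 93 89 8e

RES = [ 0x8e  0x93  0x89  0x8e ]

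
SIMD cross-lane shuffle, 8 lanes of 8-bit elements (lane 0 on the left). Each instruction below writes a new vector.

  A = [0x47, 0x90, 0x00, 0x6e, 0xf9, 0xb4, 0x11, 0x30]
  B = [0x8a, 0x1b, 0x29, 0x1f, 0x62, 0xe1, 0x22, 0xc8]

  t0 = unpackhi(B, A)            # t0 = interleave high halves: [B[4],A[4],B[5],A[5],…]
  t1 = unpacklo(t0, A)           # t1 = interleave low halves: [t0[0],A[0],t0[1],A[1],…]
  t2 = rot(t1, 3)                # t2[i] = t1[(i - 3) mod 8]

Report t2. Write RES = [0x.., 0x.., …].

t0 = [0x62, 0xf9, 0xe1, 0xb4, 0x22, 0x11, 0xc8, 0x30]
t1 = [0x62, 0x47, 0xf9, 0x90, 0xe1, 0x00, 0xb4, 0x6e]
t2 = [0x00, 0xb4, 0x6e, 0x62, 0x47, 0xf9, 0x90, 0xe1]

RES = [ 0x00  0xb4  0x6e  0x62  0x47  0xf9  0x90  0xe1 ]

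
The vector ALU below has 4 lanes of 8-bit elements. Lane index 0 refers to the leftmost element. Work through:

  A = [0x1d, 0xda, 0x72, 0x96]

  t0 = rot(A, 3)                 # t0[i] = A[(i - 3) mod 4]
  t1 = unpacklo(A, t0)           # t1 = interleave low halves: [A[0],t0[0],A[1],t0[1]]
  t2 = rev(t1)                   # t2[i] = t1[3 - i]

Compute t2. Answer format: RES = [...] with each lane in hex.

RES = [0x72, 0xda, 0xda, 0x1d]

t0 = [0xda, 0x72, 0x96, 0x1d]
t1 = [0x1d, 0xda, 0xda, 0x72]
t2 = [0x72, 0xda, 0xda, 0x1d]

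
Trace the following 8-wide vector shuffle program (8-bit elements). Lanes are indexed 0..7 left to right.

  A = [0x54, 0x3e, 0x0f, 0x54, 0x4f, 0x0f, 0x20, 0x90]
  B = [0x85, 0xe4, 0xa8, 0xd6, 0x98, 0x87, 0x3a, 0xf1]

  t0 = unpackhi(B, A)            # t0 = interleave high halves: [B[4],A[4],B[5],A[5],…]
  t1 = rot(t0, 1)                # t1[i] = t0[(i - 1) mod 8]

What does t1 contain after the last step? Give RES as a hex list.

t0 = [0x98, 0x4f, 0x87, 0x0f, 0x3a, 0x20, 0xf1, 0x90]
t1 = [0x90, 0x98, 0x4f, 0x87, 0x0f, 0x3a, 0x20, 0xf1]

RES = [ 0x90  0x98  0x4f  0x87  0x0f  0x3a  0x20  0xf1 ]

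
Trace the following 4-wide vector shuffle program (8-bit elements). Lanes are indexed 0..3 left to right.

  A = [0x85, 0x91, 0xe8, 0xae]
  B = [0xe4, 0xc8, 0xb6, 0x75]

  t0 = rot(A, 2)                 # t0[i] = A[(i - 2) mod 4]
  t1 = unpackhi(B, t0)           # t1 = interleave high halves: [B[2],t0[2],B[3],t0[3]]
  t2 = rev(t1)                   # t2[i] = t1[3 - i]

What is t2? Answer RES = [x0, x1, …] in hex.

t0 = [0xe8, 0xae, 0x85, 0x91]
t1 = [0xb6, 0x85, 0x75, 0x91]
t2 = [0x91, 0x75, 0x85, 0xb6]

RES = [0x91, 0x75, 0x85, 0xb6]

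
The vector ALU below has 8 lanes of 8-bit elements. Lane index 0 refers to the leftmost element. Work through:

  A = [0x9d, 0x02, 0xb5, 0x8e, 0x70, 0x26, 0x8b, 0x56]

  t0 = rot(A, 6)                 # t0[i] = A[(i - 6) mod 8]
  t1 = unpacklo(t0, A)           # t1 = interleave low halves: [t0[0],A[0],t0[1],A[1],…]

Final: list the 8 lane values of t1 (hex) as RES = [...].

  t0: b5 8e 70 26 8b 56 9d 02
  t1: b5 9d 8e 02 70 b5 26 8e

RES = [0xb5, 0x9d, 0x8e, 0x02, 0x70, 0xb5, 0x26, 0x8e]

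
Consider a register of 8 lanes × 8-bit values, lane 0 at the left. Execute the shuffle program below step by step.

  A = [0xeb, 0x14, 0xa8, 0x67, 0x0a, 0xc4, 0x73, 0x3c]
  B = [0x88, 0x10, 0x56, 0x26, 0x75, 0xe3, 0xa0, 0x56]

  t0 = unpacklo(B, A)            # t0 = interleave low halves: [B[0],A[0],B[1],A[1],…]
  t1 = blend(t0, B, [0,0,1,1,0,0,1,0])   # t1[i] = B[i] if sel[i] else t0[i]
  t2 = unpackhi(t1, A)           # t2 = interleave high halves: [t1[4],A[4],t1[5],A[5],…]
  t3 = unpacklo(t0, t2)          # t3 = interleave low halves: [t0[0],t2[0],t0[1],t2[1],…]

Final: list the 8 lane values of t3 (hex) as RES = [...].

RES = [0x88, 0x56, 0xeb, 0x0a, 0x10, 0xa8, 0x14, 0xc4]

t0 = [0x88, 0xeb, 0x10, 0x14, 0x56, 0xa8, 0x26, 0x67]
t1 = [0x88, 0xeb, 0x56, 0x26, 0x56, 0xa8, 0xa0, 0x67]
t2 = [0x56, 0x0a, 0xa8, 0xc4, 0xa0, 0x73, 0x67, 0x3c]
t3 = [0x88, 0x56, 0xeb, 0x0a, 0x10, 0xa8, 0x14, 0xc4]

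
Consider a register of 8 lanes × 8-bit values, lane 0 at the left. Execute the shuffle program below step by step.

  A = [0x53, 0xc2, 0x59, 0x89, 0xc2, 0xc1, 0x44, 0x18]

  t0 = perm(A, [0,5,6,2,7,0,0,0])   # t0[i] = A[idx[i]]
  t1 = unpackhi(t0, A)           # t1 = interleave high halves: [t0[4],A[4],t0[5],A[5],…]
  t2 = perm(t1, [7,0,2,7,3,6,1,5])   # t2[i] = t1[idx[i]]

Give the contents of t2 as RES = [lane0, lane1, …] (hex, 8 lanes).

RES = [0x18, 0x18, 0x53, 0x18, 0xc1, 0x53, 0xc2, 0x44]

t0 = [0x53, 0xc1, 0x44, 0x59, 0x18, 0x53, 0x53, 0x53]
t1 = [0x18, 0xc2, 0x53, 0xc1, 0x53, 0x44, 0x53, 0x18]
t2 = [0x18, 0x18, 0x53, 0x18, 0xc1, 0x53, 0xc2, 0x44]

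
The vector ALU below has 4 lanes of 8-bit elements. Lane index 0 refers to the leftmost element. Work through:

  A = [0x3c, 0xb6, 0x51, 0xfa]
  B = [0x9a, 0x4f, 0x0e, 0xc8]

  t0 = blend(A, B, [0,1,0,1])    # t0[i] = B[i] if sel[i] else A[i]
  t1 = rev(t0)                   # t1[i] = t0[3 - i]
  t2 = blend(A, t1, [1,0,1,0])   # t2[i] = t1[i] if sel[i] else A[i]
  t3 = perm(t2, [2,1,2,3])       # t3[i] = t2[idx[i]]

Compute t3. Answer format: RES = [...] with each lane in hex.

RES = [ 0x4f  0xb6  0x4f  0xfa ]

→ t0 |3c|4f|51|c8|
→ t1 |c8|51|4f|3c|
→ t2 |c8|b6|4f|fa|
→ t3 |4f|b6|4f|fa|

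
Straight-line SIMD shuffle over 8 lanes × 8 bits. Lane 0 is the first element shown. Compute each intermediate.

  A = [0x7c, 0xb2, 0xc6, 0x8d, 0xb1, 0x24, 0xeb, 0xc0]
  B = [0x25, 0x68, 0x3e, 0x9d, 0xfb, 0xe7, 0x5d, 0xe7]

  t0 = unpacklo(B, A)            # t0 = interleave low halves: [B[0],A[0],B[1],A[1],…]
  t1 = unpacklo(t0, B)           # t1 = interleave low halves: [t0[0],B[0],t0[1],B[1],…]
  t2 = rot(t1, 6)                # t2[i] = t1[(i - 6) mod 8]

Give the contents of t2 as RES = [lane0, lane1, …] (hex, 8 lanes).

RES = [0x7c, 0x68, 0x68, 0x3e, 0xb2, 0x9d, 0x25, 0x25]

t0 = [0x25, 0x7c, 0x68, 0xb2, 0x3e, 0xc6, 0x9d, 0x8d]
t1 = [0x25, 0x25, 0x7c, 0x68, 0x68, 0x3e, 0xb2, 0x9d]
t2 = [0x7c, 0x68, 0x68, 0x3e, 0xb2, 0x9d, 0x25, 0x25]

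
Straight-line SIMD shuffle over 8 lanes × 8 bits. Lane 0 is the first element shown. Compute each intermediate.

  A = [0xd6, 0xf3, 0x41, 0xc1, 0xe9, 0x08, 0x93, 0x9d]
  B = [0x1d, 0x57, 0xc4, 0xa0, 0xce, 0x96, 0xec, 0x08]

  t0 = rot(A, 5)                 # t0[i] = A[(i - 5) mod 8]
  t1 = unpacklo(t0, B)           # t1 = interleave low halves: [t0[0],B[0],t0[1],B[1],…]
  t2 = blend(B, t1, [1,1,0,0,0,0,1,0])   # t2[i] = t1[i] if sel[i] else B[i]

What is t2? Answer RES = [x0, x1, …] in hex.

  t0: c1 e9 08 93 9d d6 f3 41
  t1: c1 1d e9 57 08 c4 93 a0
  t2: c1 1d c4 a0 ce 96 93 08

RES = [ 0xc1  0x1d  0xc4  0xa0  0xce  0x96  0x93  0x08 ]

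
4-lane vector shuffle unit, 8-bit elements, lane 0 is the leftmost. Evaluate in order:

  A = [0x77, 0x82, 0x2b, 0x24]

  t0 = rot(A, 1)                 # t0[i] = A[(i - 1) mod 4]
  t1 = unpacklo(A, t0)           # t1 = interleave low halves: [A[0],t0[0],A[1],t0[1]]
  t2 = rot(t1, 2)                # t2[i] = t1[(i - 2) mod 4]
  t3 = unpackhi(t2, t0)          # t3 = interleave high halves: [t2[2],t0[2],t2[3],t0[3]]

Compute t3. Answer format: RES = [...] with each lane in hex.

RES = [ 0x77  0x82  0x24  0x2b ]

  t0: 24 77 82 2b
  t1: 77 24 82 77
  t2: 82 77 77 24
  t3: 77 82 24 2b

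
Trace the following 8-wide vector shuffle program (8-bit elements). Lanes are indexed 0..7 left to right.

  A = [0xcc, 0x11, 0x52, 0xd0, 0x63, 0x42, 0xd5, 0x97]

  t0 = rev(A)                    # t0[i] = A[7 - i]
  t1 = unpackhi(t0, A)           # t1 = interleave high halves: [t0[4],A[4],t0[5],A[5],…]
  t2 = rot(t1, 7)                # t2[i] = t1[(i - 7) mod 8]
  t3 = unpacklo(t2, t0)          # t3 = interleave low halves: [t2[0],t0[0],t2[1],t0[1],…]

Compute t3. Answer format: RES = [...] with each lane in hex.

RES = [0x63, 0x97, 0x52, 0xd5, 0x42, 0x42, 0x11, 0x63]

  t0: 97 d5 42 63 d0 52 11 cc
  t1: d0 63 52 42 11 d5 cc 97
  t2: 63 52 42 11 d5 cc 97 d0
  t3: 63 97 52 d5 42 42 11 63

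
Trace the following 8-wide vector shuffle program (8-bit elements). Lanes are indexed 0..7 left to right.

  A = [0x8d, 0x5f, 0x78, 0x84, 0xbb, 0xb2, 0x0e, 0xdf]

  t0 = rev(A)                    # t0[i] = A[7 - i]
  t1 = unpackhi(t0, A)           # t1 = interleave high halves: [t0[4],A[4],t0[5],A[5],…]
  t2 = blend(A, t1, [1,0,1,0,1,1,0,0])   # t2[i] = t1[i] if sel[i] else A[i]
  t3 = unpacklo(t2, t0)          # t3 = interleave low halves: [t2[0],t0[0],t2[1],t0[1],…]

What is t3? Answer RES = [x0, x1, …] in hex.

→ t0 |df|0e|b2|bb|84|78|5f|8d|
→ t1 |84|bb|78|b2|5f|0e|8d|df|
→ t2 |84|5f|78|84|5f|0e|0e|df|
→ t3 |84|df|5f|0e|78|b2|84|bb|

RES = [0x84, 0xdf, 0x5f, 0x0e, 0x78, 0xb2, 0x84, 0xbb]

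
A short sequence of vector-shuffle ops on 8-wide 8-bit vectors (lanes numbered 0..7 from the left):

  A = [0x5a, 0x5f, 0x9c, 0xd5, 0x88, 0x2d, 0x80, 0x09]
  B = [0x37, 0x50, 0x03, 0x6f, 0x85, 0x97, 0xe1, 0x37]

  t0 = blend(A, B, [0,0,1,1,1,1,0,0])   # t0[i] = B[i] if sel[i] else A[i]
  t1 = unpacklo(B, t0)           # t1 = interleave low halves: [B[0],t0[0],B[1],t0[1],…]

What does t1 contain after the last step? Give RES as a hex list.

t0 = [0x5a, 0x5f, 0x03, 0x6f, 0x85, 0x97, 0x80, 0x09]
t1 = [0x37, 0x5a, 0x50, 0x5f, 0x03, 0x03, 0x6f, 0x6f]

RES = [0x37, 0x5a, 0x50, 0x5f, 0x03, 0x03, 0x6f, 0x6f]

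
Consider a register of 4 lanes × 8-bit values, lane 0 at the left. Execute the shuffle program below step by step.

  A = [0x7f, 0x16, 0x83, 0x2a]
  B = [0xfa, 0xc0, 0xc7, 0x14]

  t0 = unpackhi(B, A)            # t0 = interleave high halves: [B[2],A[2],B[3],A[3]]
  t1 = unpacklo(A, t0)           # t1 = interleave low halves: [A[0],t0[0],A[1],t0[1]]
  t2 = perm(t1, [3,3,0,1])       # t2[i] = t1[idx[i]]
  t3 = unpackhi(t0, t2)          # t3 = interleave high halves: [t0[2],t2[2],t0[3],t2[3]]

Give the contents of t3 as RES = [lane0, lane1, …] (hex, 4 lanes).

RES = [0x14, 0x7f, 0x2a, 0xc7]

→ t0 |c7|83|14|2a|
→ t1 |7f|c7|16|83|
→ t2 |83|83|7f|c7|
→ t3 |14|7f|2a|c7|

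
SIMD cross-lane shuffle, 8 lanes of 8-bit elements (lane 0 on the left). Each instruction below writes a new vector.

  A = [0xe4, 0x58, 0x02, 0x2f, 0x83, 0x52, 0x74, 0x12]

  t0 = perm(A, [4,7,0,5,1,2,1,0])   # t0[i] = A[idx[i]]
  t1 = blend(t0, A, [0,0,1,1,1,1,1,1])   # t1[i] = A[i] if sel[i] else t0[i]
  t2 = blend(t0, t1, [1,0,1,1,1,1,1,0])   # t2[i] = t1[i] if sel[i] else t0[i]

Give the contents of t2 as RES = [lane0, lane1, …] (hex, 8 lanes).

t0 = [0x83, 0x12, 0xe4, 0x52, 0x58, 0x02, 0x58, 0xe4]
t1 = [0x83, 0x12, 0x02, 0x2f, 0x83, 0x52, 0x74, 0x12]
t2 = [0x83, 0x12, 0x02, 0x2f, 0x83, 0x52, 0x74, 0xe4]

RES = [0x83, 0x12, 0x02, 0x2f, 0x83, 0x52, 0x74, 0xe4]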